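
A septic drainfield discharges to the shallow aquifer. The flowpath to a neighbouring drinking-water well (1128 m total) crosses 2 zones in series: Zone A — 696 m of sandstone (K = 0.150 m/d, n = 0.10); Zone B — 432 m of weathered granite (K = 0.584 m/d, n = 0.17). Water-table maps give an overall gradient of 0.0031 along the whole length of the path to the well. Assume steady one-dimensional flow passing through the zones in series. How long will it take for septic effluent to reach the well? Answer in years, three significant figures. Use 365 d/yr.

603 years

For zones in series the flux q is common to all zones; the equivalent conductivity is the harmonic (thickness-weighted) mean, K_eq = L_total / Σ(L_j/K_j).
Σ(L/K) = 696/0.150 + 432/0.584 = 4640 + 739.7 = 5380 d
K_eq = L_total / Σ(L/K) = 1128 / 5380 = 0.2097 m/d
q = K_eq · i = 0.2097 × 0.0031 = 6.500e-4 m/d (same in every zone)
Zone A: v = q/n = 6.500e-4/0.10 = 0.006500 m/d → t_A = 696/0.006500 = 107100 d
Zone B: v = q/n = 6.500e-4/0.17 = 0.003824 m/d → t_B = 432/0.003824 = 113000 d
Total t = 107100 + 113000 = 220100 d
   = 220100 / 365 = 603 yr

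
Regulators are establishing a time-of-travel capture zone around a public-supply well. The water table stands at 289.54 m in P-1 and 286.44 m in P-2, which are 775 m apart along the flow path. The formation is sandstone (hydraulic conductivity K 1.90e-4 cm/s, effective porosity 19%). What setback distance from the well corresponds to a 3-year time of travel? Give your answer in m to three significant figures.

Hydraulic gradient i = (289.54 − 286.44) / 775 = 3.10 / 775 = 0.004000
K = 1.90e-4 cm/s × 864 = 0.1642 m/d
Darcy flux q = K·i = 0.1642 × 0.004000 = 6.566e-4 m/d
Seepage velocity v = q / n = 6.566e-4 / 0.19 = 0.003456 m/d
T = 3 yr × 365 = 1095 d
L = v × T = 0.003456 × 1095 = 3.784 m

3.78 m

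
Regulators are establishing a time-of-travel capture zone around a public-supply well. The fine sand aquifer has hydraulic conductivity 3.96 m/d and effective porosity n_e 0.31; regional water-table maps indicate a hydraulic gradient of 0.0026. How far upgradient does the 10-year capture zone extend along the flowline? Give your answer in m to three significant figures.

121 m

Darcy flux q = K·i = 3.96 × 0.0026 = 0.01030 m/d
v = Ki/n = 3.96·0.0026/0.31 = 0.03321 m/d
T = 10 yr × 365 = 3650 d
L = v × T = 0.03321 × 3650 = 121.2 m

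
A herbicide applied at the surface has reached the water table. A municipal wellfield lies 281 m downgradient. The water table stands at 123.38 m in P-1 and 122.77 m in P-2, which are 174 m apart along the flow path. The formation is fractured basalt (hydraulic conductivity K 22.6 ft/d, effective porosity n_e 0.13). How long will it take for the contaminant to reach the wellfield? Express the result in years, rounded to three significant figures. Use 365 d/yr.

4.14 years

Hydraulic gradient i = (123.38 − 122.77) / 174 = 0.61 / 174 = 0.003506
K = 22.6 ft/d × 0.3048 = 6.888 m/d
Darcy flux q = K·i = 6.888 × 0.003506 = 0.02415 m/d
v = Ki/n = 6.888·0.003506/0.13 = 0.1858 m/d
t = L / v = 281 / 0.1858 = 1513 d
   = 1513 / 365 = 4.14 yr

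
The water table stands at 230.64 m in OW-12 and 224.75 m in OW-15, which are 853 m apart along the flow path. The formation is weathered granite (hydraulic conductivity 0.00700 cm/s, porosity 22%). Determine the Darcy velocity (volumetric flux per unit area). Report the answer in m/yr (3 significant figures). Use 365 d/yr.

15.2 m/yr

Hydraulic gradient i = (230.64 − 224.75) / 853 = 5.89 / 853 = 0.006905
K = 0.00700 cm/s × 864 = 6.048 m/d
q = Ki = 6.048 × 0.006905 = 0.04176 m/d
   = 0.04176 × 365 = 15.2 m/yr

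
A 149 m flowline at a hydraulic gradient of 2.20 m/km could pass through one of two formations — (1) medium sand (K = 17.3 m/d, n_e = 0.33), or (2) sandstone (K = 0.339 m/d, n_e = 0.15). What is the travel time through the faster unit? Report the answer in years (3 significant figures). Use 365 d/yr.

Unit 1 (medium sand): v = 17.3×0.0022/0.33 = 0.1153 m/d, t = 149/0.1153 = 1292 d
Unit 2 (sandstone): v = 0.339×0.0022/0.15 = 0.004972 m/d, t = 149/0.004972 = 29970 d
Faster: 1292 d / 365 = 3.54 yr

3.54 years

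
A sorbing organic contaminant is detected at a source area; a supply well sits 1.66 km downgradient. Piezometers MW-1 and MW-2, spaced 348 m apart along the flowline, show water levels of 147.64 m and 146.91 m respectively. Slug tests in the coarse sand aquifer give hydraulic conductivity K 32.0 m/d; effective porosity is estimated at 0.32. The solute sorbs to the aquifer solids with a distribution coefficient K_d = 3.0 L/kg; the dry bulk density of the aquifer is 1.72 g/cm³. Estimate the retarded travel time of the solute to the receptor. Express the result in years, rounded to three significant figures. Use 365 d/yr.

371 years

Hydraulic gradient i = (147.64 − 146.91) / 348 = 0.73 / 348 = 0.002098
Specific discharge q = 32.0 × 0.002098 = 0.06713 m/d
v_s = q/n_e = 0.06713/0.32 = 0.2098 m/d
Retardation R = 1 + ρ_b·K_d/n = 1 + 1.72×3.0/0.32 = 17.13
Contaminant velocity v_c = v/R = 0.2098/17.13 = 0.01225 m/d
L = 1.66 km = 1660 m
t = L/v_c = 1660/0.01225 = 135500 d
   = 135500/365 = 371 yr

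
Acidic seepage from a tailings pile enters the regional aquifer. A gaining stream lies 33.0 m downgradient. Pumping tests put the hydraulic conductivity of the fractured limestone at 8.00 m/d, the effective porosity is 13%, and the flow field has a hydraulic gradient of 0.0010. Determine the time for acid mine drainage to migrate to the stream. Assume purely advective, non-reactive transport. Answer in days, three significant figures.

536 days

q = Ki = 8.00 × 0.0010 = 0.008000 m/d
Seepage velocity v = q / n = 0.008000 / 0.13 = 0.06154 m/d
t = L / v = 33.0 / 0.06154 = 536.3 d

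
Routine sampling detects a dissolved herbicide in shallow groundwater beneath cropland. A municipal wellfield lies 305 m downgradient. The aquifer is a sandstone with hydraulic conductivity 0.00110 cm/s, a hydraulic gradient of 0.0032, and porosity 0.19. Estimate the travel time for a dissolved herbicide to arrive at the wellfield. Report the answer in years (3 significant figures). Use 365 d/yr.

K = 0.00110 cm/s × 864 = 0.9504 m/d
q = Ki = 0.9504 × 0.0032 = 0.003041 m/d
v_s = q/n_e = 0.003041/0.19 = 0.01601 m/d
t = L / v = 305 / 0.01601 = 19050 d
   = 19050 / 365 = 52.2 yr

52.2 years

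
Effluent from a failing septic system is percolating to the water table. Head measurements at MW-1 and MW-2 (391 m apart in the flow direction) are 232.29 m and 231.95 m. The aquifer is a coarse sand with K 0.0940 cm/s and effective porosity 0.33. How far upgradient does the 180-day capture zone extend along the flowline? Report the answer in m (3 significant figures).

Hydraulic gradient i = (232.29 − 231.95) / 391 = 0.34 / 391 = 8.696e-4
K = 0.0940 cm/s × 864 = 81.22 m/d
Specific discharge q = 81.22 × 8.696e-4 = 0.07062 m/d
v_s = q/n_e = 0.07062/0.33 = 0.2140 m/d
L = v × T = 0.2140 × 180 = 38.52 m

38.5 m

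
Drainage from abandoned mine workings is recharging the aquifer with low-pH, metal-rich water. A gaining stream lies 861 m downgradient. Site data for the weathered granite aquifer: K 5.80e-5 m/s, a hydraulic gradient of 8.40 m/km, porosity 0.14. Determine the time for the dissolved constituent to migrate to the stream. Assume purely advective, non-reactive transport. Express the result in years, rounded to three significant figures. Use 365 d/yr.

K = 5.80e-5 m/s × 86400 s/d = 5.011 m/d
Specific discharge q = 5.011 × 0.0084 = 0.04209 m/d
v_s = q/n_e = 0.04209/0.14 = 0.3007 m/d
t = L / v = 861 / 0.3007 = 2864 d
   = 2864 / 365 = 7.85 yr

7.85 years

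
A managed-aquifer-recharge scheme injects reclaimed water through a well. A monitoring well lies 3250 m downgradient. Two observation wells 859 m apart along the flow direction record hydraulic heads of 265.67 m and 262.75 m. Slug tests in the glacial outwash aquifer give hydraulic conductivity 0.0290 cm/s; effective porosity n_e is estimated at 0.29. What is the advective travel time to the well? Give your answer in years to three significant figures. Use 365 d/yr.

Hydraulic gradient i = (265.67 − 262.75) / 859 = 2.92 / 859 = 0.003399
K = 0.0290 cm/s × 864 = 25.06 m/d
q = Ki = 25.06 × 0.003399 = 0.08517 m/d
Average linear velocity = 0.08517 / 0.29 = 0.2937 m/d
t = L / v = 3250 / 0.2937 = 11070 d
   = 11070 / 365 = 30.3 yr

30.3 years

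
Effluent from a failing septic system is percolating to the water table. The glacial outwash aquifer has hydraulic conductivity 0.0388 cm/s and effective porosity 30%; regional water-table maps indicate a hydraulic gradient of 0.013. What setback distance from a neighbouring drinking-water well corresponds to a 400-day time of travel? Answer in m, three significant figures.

K = 0.0388 cm/s × 864 = 33.52 m/d
q = Ki = 33.52 × 0.013 = 0.4358 m/d
Average linear velocity = 0.4358 / 0.30 = 1.453 m/d
L = v × T = 1.453 × 400 = 581.1 m

581 m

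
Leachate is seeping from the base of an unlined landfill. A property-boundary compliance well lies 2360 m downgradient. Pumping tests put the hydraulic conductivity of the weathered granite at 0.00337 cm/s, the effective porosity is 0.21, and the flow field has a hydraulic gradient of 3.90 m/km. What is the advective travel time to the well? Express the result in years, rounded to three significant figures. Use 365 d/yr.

120 years

K = 0.00337 cm/s × 864 = 2.912 m/d
Darcy flux q = K·i = 2.912 × 0.0039 = 0.01136 m/d
v = Ki/n = 2.912·0.0039/0.21 = 0.05407 m/d
t = L / v = 2360 / 0.05407 = 43640 d
   = 43640 / 365 = 120 yr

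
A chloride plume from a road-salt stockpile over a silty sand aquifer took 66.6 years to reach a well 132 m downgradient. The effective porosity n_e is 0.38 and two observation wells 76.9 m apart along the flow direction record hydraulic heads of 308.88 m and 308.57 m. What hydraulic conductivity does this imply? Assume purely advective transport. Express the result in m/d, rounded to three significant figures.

0.512 m/d

Hydraulic gradient i = (308.88 − 308.57) / 76.9 = 0.31 / 76.9 = 0.004031
t = 66.6 years = 24310 d
v = L / t = 132 / 24310 = 0.005430 m/d
K = v · n / i = 0.005430 × 0.38 / 0.004031 = 0.512 m/d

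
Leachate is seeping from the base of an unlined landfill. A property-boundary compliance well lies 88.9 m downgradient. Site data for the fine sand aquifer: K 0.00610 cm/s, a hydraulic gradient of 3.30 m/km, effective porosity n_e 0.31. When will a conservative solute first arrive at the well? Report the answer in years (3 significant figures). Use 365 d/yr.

K = 0.00610 cm/s × 864 = 5.270 m/d
Darcy flux q = K·i = 5.270 × 0.0033 = 0.01739 m/d
v_s = q/n_e = 0.01739/0.31 = 0.05610 m/d
t = L / v = 88.9 / 0.05610 = 1585 d
   = 1585 / 365 = 4.34 yr

4.34 years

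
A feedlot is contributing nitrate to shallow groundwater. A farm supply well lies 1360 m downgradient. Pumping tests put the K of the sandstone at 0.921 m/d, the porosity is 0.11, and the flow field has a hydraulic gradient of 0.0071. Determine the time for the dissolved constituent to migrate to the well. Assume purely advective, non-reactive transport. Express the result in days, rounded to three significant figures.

22900 days

Darcy flux q = K·i = 0.921 × 0.0071 = 0.006539 m/d
v = Ki/n = 0.921·0.0071/0.11 = 0.05945 m/d
t = L / v = 1360 / 0.05945 = 22880 d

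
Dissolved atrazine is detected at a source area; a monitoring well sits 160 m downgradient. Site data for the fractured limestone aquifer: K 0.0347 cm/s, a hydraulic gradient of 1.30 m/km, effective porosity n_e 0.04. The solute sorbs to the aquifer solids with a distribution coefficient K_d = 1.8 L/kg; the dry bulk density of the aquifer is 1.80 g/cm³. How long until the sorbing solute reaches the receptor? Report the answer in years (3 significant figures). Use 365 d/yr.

K = 0.0347 cm/s × 864 = 29.98 m/d
q = Ki = 29.98 × 0.0013 = 0.03898 m/d
v = Ki/n = 29.98·0.0013/0.04 = 0.9744 m/d
Retardation R = 1 + ρ_b·K_d/n = 1 + 1.80×1.8/0.04 = 82.00
Contaminant velocity v_c = v/R = 0.9744/82.00 = 0.01188 m/d
t = L/v_c = 160/0.01188 = 13470 d
   = 13470/365 = 36.9 yr

36.9 years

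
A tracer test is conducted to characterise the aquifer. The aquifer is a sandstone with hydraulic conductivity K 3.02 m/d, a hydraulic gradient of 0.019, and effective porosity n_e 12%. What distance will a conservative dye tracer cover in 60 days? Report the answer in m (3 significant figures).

q = Ki = 3.02 × 0.019 = 0.05738 m/d
v_s = q/n_e = 0.05738/0.12 = 0.4782 m/d
L = v × T = 0.4782 × 60 = 28.69 m

28.7 m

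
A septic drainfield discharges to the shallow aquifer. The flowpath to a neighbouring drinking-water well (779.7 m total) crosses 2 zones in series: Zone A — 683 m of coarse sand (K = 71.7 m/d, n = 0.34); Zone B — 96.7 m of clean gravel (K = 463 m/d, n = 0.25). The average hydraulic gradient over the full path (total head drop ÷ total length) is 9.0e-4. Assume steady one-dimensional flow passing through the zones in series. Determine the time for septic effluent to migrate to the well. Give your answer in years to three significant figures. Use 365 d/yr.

Steady 1-D flow in series ⇒ the Darcy flux q is identical in every zone and the zone head losses add (resistances L/K in series).
Σ(L/K) = 683/71.7 + 96.7/463 = 9.526 + 0.2089 = 9.735 d
K_eq = L_total / Σ(L/K) = 779.7 / 9.735 = 80.10 m/d
q = K_eq · i = 80.10 × 9.0e-4 = 0.07209 m/d (same in every zone)
Zone A: v = q/n = 0.07209/0.34 = 0.2120 m/d → t_A = 683/0.2120 = 3221 d
Zone B: v = q/n = 0.07209/0.25 = 0.2883 m/d → t_B = 96.7/0.2883 = 335.4 d
Total t = 3221 + 335.4 = 3557 d
   = 3557 / 365 = 9.74 yr

9.74 years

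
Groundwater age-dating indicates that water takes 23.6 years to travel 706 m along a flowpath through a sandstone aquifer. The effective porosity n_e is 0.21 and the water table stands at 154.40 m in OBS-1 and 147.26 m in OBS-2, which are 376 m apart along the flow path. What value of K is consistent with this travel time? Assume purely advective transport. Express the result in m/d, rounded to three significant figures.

Hydraulic gradient i = (154.40 − 147.26) / 376 = 7.14 / 376 = 0.01899
t = 23.6 years = 8614 d
v = L / t = 706 / 8614 = 0.08196 m/d
K = v · n / i = 0.08196 × 0.21 / 0.01899 = 0.906 m/d

0.906 m/d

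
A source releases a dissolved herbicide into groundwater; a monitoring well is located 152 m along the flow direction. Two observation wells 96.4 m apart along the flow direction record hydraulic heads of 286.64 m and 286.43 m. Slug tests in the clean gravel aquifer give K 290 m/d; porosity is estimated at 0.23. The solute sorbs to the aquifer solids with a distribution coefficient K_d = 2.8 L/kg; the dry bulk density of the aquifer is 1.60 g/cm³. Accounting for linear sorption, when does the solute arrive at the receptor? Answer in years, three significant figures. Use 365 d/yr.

Hydraulic gradient i = (286.64 − 286.43) / 96.4 = 0.21 / 96.4 = 0.002178
Specific discharge q = 290 × 0.002178 = 0.6317 m/d
v = Ki/n = 290·0.002178/0.23 = 2.747 m/d
Retardation R = 1 + ρ_b·K_d/n = 1 + 1.60×2.8/0.23 = 20.48
Contaminant velocity v_c = v/R = 2.747/20.48 = 0.1341 m/d
t = L/v_c = 152/0.1341 = 1133 d
   = 1133/365 = 3.10 yr

3.10 years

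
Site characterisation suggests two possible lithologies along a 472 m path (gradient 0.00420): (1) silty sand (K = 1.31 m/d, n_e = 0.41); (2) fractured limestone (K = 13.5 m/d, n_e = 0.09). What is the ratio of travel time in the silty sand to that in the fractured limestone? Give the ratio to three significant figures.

46.9

Unit 1 (silty sand): v = 1.31×0.0042/0.41 = 0.01342 m/d, t = 472/0.01342 = 35170 d
Unit 2 (fractured limestone): v = 13.5×0.0042/0.09 = 0.6300 m/d, t = 472/0.6300 = 749.2 d
t(silty sand) / t(fractured limestone) = 35170/749.2 = 46.9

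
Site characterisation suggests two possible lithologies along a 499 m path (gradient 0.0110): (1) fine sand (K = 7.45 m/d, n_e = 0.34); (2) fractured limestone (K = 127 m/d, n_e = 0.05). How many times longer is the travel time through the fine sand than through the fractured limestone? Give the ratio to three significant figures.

116

Unit 1 (fine sand): v = 7.45×0.011/0.34 = 0.2410 m/d, t = 499/0.2410 = 2070 d
Unit 2 (fractured limestone): v = 127×0.011/0.05 = 27.94 m/d, t = 499/27.94 = 17.86 d
t(fine sand) / t(fractured limestone) = 2070/17.86 = 116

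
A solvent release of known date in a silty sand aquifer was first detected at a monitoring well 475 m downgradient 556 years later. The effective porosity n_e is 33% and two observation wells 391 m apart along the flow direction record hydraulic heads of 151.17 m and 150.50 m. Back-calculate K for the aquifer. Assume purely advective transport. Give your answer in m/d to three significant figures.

Hydraulic gradient i = (151.17 − 150.50) / 391 = 0.67 / 391 = 0.001714
t = 556 years = 202900 d
v = L / t = 475 / 202900 = 0.002341 m/d
K = v · n / i = 0.002341 × 0.33 / 0.001714 = 0.451 m/d

0.451 m/d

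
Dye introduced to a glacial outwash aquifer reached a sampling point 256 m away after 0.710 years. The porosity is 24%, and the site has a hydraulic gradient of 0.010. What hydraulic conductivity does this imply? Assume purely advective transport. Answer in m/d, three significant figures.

t = 0.710 years = 259.2 d
v = L / t = 256 / 259.2 = 0.9878 m/d
K = v · n / i = 0.9878 × 0.24 / 0.010 = 23.7 m/d

23.7 m/d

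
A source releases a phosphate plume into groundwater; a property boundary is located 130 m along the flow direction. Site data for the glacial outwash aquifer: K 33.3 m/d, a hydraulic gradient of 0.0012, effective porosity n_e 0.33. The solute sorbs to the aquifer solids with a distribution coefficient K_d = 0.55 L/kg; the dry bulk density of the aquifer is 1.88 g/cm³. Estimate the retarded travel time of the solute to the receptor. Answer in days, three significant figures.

4440 days

q = Ki = 33.3 × 0.0012 = 0.03996 m/d
v_s = q/n_e = 0.03996/0.33 = 0.1211 m/d
Retardation R = 1 + ρ_b·K_d/n = 1 + 1.88×0.55/0.33 = 4.133
Contaminant velocity v_c = v/R = 0.1211/4.133 = 0.02930 m/d
t = L/v_c = 130/0.02930 = 4437 d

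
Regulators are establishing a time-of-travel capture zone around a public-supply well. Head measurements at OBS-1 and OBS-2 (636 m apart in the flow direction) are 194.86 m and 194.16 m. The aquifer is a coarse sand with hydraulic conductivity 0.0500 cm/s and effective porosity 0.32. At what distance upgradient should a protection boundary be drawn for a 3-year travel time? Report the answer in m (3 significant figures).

163 m

Hydraulic gradient i = (194.86 − 194.16) / 636 = 0.70 / 636 = 0.001101
K = 0.0500 cm/s × 864 = 43.20 m/d
q = Ki = 43.20 × 0.001101 = 0.04755 m/d
v_s = q/n_e = 0.04755/0.32 = 0.1486 m/d
T = 3 yr × 365 = 1095 d
L = v × T = 0.1486 × 1095 = 162.7 m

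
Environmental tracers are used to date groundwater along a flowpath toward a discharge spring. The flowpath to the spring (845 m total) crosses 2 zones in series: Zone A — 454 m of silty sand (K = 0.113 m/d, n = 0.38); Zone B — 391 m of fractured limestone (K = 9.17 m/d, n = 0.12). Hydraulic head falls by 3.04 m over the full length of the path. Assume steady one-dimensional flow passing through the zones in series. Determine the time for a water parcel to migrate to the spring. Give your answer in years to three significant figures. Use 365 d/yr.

803 years

Steady 1-D flow in series ⇒ the Darcy flux q is identical in every zone and the zone head losses add (resistances L/K in series).
Σ(L/K) = 454/0.113 + 391/9.17 = 4018 + 42.64 = 4060 d
q = ΔH / Σ(L/K) = 3.04 / 4060 = 7.487e-4 m/d (same in every zone)
Zone A: v = q/n = 7.487e-4/0.38 = 0.001970 m/d → t_A = 454/0.001970 = 230400 d
Zone B: v = q/n = 7.487e-4/0.12 = 0.006239 m/d → t_B = 391/0.006239 = 62670 d
Total t = 230400 + 62670 = 293100 d
   = 293100 / 365 = 803 yr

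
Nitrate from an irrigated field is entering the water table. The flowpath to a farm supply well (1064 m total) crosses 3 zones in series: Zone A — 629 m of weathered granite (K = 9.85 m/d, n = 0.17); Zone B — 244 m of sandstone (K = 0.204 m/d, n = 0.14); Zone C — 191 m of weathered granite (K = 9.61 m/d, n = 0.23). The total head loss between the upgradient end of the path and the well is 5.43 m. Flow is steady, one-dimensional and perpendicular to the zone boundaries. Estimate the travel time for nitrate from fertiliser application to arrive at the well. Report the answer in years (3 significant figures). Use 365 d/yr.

119 years

Continuity: the same q passes through each zone, so ΔH = q·Σ(L_j/K_j) — the zones act as resistances in series.
Σ(L/K) = 629/9.85 + 244/0.204 + 191/9.61 = 63.86 + 1196 + 19.88 = 1280 d
q = ΔH / Σ(L/K) = 5.43 / 1280 = 0.004243 m/d (same in every zone)
Zone A: v = q/n = 0.004243/0.17 = 0.02496 m/d → t_A = 629/0.02496 = 25200 d
Zone B: v = q/n = 0.004243/0.14 = 0.03031 m/d → t_B = 244/0.03031 = 8051 d
Zone C: v = q/n = 0.004243/0.23 = 0.01845 m/d → t_C = 191/0.01845 = 10350 d
Total t = 25200 + 8051 + 10350 = 43610 d
   = 43610 / 365 = 119 yr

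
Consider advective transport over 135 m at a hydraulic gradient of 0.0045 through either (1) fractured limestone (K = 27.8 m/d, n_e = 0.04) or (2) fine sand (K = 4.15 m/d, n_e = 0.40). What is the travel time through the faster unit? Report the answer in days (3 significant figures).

Unit 1 (fractured limestone): v = 27.8×0.0045/0.04 = 3.127 m/d, t = 135/3.127 = 43.17 d
Unit 2 (fine sand): v = 4.15×0.0045/0.40 = 0.04669 m/d, t = 135/0.04669 = 2892 d
Faster unit: t = 43.2 d

43.2 days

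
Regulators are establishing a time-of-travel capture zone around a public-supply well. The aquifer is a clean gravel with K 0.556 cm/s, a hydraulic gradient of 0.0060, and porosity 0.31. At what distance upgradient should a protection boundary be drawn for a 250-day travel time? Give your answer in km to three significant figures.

K = 0.556 cm/s × 864 = 480.4 m/d
Specific discharge q = 480.4 × 0.0060 = 2.882 m/d
Seepage velocity v = q / n = 2.882 / 0.31 = 9.298 m/d
L = v × T = 9.298 × 250 = 2324 m
   = 2.32 km

2.32 km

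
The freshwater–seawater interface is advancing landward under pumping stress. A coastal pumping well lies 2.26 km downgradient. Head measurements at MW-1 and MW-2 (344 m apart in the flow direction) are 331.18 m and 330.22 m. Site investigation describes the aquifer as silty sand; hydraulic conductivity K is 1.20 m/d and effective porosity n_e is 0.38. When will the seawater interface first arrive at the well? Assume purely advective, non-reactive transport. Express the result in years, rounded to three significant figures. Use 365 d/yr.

703 years

Hydraulic gradient i = (331.18 − 330.22) / 344 = 0.96 / 344 = 0.002791
q = Ki = 1.20 × 0.002791 = 0.003349 m/d
v = Ki/n = 1.20·0.002791/0.38 = 0.008813 m/d
L = 2.26 km = 2260 m
t = L / v = 2260 / 0.008813 = 256400 d
   = 256400 / 365 = 703 yr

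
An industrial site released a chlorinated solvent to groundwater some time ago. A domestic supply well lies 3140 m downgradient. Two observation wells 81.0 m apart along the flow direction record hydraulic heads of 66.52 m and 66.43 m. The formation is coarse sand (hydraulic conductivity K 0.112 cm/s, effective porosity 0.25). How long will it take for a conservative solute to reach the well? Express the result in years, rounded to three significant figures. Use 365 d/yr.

Hydraulic gradient i = (66.52 − 66.43) / 81.0 = 0.09 / 81.0 = 0.001111
K = 0.112 cm/s × 864 = 96.77 m/d
Specific discharge q = 96.77 × 0.001111 = 0.1075 m/d
Average linear velocity = 0.1075 / 0.25 = 0.4301 m/d
t = L / v = 3140 / 0.4301 = 7301 d
   = 7301 / 365 = 20.0 yr

20.0 years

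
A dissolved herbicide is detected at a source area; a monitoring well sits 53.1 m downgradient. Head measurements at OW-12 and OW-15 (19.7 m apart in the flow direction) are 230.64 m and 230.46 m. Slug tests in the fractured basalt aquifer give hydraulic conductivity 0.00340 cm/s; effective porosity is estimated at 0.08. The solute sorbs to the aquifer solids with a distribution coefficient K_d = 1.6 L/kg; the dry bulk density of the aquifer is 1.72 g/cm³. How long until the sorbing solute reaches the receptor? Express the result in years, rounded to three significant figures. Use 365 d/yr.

15.3 years

Hydraulic gradient i = (230.64 − 230.46) / 19.7 = 0.18 / 19.7 = 0.009137
K = 0.00340 cm/s × 864 = 2.938 m/d
q = Ki = 2.938 × 0.009137 = 0.02684 m/d
Seepage velocity v = q / n = 0.02684 / 0.08 = 0.3355 m/d
Retardation R = 1 + ρ_b·K_d/n = 1 + 1.72×1.6/0.08 = 35.40
Contaminant velocity v_c = v/R = 0.3355/35.40 = 0.009478 m/d
t = L/v_c = 53.1/0.009478 = 5603 d
   = 5603/365 = 15.3 yr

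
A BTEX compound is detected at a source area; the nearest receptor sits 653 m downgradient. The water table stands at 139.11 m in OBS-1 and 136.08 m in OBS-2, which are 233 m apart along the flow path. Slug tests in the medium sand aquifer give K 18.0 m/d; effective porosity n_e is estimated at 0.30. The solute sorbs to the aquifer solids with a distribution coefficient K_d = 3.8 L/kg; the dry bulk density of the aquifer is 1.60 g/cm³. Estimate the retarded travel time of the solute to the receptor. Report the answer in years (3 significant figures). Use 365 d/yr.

48.8 years

Hydraulic gradient i = (139.11 − 136.08) / 233 = 3.03 / 233 = 0.01300
Darcy flux q = K·i = 18.0 × 0.01300 = 0.2341 m/d
Average linear velocity = 0.2341 / 0.30 = 0.7803 m/d
Retardation R = 1 + ρ_b·K_d/n = 1 + 1.60×3.8/0.30 = 21.27
Contaminant velocity v_c = v/R = 0.7803/21.27 = 0.03669 m/d
t = L/v_c = 653/0.03669 = 17800 d
   = 17800/365 = 48.8 yr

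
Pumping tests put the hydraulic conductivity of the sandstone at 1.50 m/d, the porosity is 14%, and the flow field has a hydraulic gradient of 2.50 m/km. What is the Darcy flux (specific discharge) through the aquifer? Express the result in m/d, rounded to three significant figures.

Darcy flux q = K·i = 1.50 × 0.0025 = 0.003750 m/d

0.00375 m/d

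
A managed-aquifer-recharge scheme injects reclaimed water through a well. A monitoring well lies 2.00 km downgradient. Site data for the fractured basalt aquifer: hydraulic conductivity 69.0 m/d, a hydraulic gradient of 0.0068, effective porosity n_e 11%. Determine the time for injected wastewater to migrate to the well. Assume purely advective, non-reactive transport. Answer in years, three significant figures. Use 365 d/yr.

1.28 years

Darcy flux q = K·i = 69.0 × 0.0068 = 0.4692 m/d
v_s = q/n_e = 0.4692/0.11 = 4.265 m/d
L = 2.00 km = 2000 m
t = L / v = 2000 / 4.265 = 468.9 d
   = 468.9 / 365 = 1.28 yr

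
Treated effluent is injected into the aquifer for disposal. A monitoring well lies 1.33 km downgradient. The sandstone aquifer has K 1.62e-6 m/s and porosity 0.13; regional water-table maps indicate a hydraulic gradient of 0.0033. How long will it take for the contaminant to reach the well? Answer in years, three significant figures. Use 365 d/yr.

K = 1.62e-6 m/s × 86400 s/d = 0.1400 m/d
Darcy flux q = K·i = 0.1400 × 0.0033 = 4.619e-4 m/d
Average linear velocity = 4.619e-4 / 0.13 = 0.003553 m/d
L = 1.33 km = 1330 m
t = L / v = 1330 / 0.003553 = 374300 d
   = 374300 / 365 = 1030 yr

1030 years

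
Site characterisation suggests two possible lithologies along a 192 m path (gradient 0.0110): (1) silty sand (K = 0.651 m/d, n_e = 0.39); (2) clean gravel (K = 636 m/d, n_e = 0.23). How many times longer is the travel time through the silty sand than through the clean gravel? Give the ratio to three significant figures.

1660

Unit 1 (silty sand): v = 0.651×0.011/0.39 = 0.01836 m/d, t = 192/0.01836 = 10460 d
Unit 2 (clean gravel): v = 636×0.011/0.23 = 30.42 m/d, t = 192/30.42 = 6.312 d
t(silty sand) / t(clean gravel) = 10460/6.312 = 1660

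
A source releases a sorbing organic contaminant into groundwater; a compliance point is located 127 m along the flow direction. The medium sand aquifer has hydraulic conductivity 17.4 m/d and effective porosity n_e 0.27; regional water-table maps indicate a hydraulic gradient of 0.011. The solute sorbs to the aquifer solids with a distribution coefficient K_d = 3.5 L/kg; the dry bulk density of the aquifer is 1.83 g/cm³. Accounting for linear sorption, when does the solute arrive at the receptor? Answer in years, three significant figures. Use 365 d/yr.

12.1 years

Darcy flux q = K·i = 17.4 × 0.011 = 0.1914 m/d
v = Ki/n = 17.4·0.011/0.27 = 0.7089 m/d
Retardation R = 1 + ρ_b·K_d/n = 1 + 1.83×3.5/0.27 = 24.72
Contaminant velocity v_c = v/R = 0.7089/24.72 = 0.02867 m/d
t = L/v_c = 127/0.02867 = 4429 d
   = 4429/365 = 12.1 yr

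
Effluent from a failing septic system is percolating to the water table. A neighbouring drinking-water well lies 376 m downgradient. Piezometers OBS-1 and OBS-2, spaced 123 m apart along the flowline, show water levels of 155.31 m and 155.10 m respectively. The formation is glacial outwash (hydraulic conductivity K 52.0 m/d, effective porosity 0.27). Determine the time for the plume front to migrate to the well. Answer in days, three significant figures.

Hydraulic gradient i = (155.31 − 155.10) / 123 = 0.21 / 123 = 0.001707
Specific discharge q = 52.0 × 0.001707 = 0.08878 m/d
Average linear velocity = 0.08878 / 0.27 = 0.3288 m/d
t = L / v = 376 / 0.3288 = 1143 d

1140 days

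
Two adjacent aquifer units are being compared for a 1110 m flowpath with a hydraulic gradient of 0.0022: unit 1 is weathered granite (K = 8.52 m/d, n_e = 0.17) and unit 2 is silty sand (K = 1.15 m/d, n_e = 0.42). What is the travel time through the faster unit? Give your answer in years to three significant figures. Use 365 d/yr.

27.6 years

Unit 1 (weathered granite): v = 8.52×0.0022/0.17 = 0.1103 m/d, t = 1110/0.1103 = 10070 d
Unit 2 (silty sand): v = 1.15×0.0022/0.42 = 0.006024 m/d, t = 1110/0.006024 = 184300 d
Faster: 10070 d / 365 = 27.6 yr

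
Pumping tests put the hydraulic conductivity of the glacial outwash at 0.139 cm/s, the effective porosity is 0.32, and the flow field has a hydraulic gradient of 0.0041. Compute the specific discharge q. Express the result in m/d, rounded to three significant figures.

K = 0.139 cm/s × 864 = 120.1 m/d
q = Ki = 120.1 × 0.0041 = 0.4924 m/d

0.492 m/d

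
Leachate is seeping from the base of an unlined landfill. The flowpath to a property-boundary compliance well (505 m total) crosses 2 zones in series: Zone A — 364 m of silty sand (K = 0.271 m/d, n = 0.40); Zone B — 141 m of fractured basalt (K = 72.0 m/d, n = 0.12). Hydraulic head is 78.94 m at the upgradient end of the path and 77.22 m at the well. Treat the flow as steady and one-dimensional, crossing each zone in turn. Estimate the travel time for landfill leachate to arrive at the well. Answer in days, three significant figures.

Total head drop ΔH = 78.94 − 77.22 = 1.72 m
Continuity: the same q passes through each zone, so ΔH = q·Σ(L_j/K_j) — the zones act as resistances in series.
Σ(L/K) = 364/0.271 + 141/72.0 = 1343 + 1.958 = 1345 d
q = ΔH / Σ(L/K) = 1.72 / 1345 = 0.001279 m/d (same in every zone)
Zone A: v = q/n = 0.001279/0.40 = 0.003197 m/d → t_A = 364/0.003197 = 113900 d
Zone B: v = q/n = 0.001279/0.12 = 0.01066 m/d → t_B = 141/0.01066 = 13230 d
Total t = 113900 + 13230 = 127100 d

127000 days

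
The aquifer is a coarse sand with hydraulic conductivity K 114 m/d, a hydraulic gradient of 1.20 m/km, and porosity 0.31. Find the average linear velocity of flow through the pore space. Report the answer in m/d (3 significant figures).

0.441 m/d

Specific discharge q = 114 × 0.0012 = 0.1368 m/d
Seepage velocity v = q / n = 0.1368 / 0.31 = 0.4413 m/d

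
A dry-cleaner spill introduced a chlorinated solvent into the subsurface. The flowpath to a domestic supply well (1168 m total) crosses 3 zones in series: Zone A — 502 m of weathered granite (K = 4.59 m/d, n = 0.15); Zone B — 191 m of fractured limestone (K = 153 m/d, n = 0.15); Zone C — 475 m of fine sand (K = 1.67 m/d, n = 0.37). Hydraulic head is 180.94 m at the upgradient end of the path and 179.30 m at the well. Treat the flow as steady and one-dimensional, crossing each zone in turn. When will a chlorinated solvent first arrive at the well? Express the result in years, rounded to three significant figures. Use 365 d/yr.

Total head drop ΔH = 180.94 − 179.30 = 1.64 m
Continuity: the same q passes through each zone, so ΔH = q·Σ(L_j/K_j) — the zones act as resistances in series.
Σ(L/K) = 502/4.59 + 191/153 + 475/1.67 = 109.4 + 1.248 + 284.4 = 395.0 d
q = ΔH / Σ(L/K) = 1.64 / 395.0 = 0.004151 m/d (same in every zone)
Zone A: v = q/n = 0.004151/0.15 = 0.02768 m/d → t_A = 502/0.02768 = 18140 d
Zone B: v = q/n = 0.004151/0.15 = 0.02768 m/d → t_B = 191/0.02768 = 6901 d
Zone C: v = q/n = 0.004151/0.37 = 0.01122 m/d → t_C = 475/0.01122 = 42340 d
Total t = 18140 + 6901 + 42340 = 67370 d
   = 67370 / 365 = 185 yr

185 years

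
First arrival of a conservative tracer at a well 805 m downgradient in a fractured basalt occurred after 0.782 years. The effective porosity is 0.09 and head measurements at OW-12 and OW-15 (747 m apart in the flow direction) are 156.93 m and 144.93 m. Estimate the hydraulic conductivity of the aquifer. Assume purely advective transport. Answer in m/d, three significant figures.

15.8 m/d

Hydraulic gradient i = (156.93 − 144.93) / 747 = 12.00 / 747 = 0.01606
t = 0.782 years = 285.4 d
v = L / t = 805 / 285.4 = 2.820 m/d
K = v · n / i = 2.820 × 0.09 / 0.01606 = 15.8 m/d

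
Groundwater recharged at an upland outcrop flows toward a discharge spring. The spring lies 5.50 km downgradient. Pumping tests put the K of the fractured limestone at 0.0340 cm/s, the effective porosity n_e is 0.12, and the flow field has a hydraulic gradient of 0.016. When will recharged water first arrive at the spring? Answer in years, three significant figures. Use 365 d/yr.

K = 0.0340 cm/s × 864 = 29.38 m/d
Specific discharge q = 29.38 × 0.016 = 0.4700 m/d
v_s = q/n_e = 0.4700/0.12 = 3.917 m/d
L = 5.50 km = 5500 m
t = L / v = 5500 / 3.917 = 1404 d
   = 1404 / 365 = 3.85 yr

3.85 years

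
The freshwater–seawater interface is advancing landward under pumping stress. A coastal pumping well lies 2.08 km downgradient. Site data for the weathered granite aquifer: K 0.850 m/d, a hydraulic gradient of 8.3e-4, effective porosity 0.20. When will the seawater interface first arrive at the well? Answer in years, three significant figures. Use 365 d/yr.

q = Ki = 0.850 × 8.3e-4 = 7.055e-4 m/d
Average linear velocity = 7.055e-4 / 0.20 = 0.003528 m/d
L = 2.08 km = 2080 m
t = L / v = 2080 / 0.003528 = 589700 d
   = 589700 / 365 = 1620 yr

1620 years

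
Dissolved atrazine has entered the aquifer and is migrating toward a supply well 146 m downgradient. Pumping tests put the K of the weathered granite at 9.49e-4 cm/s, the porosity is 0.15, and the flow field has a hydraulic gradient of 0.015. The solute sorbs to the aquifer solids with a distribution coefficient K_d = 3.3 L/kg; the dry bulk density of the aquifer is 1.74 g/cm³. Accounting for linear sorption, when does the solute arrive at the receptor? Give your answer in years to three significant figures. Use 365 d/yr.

192 years

K = 9.49e-4 cm/s × 864 = 0.8199 m/d
q = Ki = 0.8199 × 0.015 = 0.01230 m/d
v_s = q/n_e = 0.01230/0.15 = 0.08199 m/d
Retardation R = 1 + ρ_b·K_d/n = 1 + 1.74×3.3/0.15 = 39.28
Contaminant velocity v_c = v/R = 0.08199/39.28 = 0.002087 m/d
t = L/v_c = 146/0.002087 = 69940 d
   = 69940/365 = 192 yr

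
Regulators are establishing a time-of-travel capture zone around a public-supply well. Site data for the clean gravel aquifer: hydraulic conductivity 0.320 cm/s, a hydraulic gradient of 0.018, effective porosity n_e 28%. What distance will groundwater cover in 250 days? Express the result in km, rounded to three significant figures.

K = 0.320 cm/s × 864 = 276.5 m/d
q = Ki = 276.5 × 0.018 = 4.977 m/d
v = Ki/n = 276.5·0.018/0.28 = 17.77 m/d
L = v × T = 17.77 × 250 = 4443 m
   = 4.44 km

4.44 km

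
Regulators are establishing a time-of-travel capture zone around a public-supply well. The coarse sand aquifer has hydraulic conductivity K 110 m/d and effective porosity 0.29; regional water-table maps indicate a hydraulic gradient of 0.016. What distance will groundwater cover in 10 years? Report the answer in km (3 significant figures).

22.2 km

Specific discharge q = 110 × 0.016 = 1.760 m/d
v = Ki/n = 110·0.016/0.29 = 6.069 m/d
T = 10 yr × 365 = 3650 d
L = v × T = 6.069 × 3650 = 22150 m
   = 22.2 km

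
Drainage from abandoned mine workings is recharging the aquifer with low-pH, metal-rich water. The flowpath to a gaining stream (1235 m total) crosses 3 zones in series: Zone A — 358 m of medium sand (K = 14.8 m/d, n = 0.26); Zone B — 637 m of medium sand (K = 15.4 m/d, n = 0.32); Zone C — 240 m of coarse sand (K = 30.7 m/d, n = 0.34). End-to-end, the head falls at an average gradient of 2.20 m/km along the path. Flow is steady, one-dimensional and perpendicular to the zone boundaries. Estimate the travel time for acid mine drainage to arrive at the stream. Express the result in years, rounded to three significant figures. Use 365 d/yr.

28.0 years

For zones in series the flux q is common to all zones; the equivalent conductivity is the harmonic (thickness-weighted) mean, K_eq = L_total / Σ(L_j/K_j).
Σ(L/K) = 358/14.8 + 637/15.4 + 240/30.7 = 24.19 + 41.36 + 7.818 = 73.37 d
K_eq = L_total / Σ(L/K) = 1235 / 73.37 = 16.83 m/d
q = K_eq · i = 16.83 × 0.0022 = 0.03703 m/d (same in every zone)
Zone A: v = q/n = 0.03703/0.26 = 0.1424 m/d → t_A = 358/0.1424 = 2514 d
Zone B: v = q/n = 0.03703/0.32 = 0.1157 m/d → t_B = 637/0.1157 = 5505 d
Zone C: v = q/n = 0.03703/0.34 = 0.1089 m/d → t_C = 240/0.1089 = 2204 d
Total t = 2514 + 5505 + 2204 = 10220 d
   = 10220 / 365 = 28.0 yr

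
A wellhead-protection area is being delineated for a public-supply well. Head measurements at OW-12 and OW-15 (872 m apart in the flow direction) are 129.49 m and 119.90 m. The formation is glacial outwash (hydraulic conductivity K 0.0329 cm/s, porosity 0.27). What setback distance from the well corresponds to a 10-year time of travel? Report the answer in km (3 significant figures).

Hydraulic gradient i = (129.49 − 119.90) / 872 = 9.59 / 872 = 0.01100
K = 0.0329 cm/s × 864 = 28.43 m/d
q = Ki = 28.43 × 0.01100 = 0.3126 m/d
v = Ki/n = 28.43·0.01100/0.27 = 1.158 m/d
T = 10 yr × 365 = 3650 d
L = v × T = 1.158 × 3650 = 4226 m
   = 4.23 km

4.23 km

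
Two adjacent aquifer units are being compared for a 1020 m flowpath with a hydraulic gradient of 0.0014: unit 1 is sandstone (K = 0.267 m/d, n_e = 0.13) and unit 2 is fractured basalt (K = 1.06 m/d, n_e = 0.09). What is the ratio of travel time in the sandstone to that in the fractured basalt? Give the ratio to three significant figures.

Unit 1 (sandstone): v = 0.267×0.0014/0.13 = 0.002875 m/d, t = 1020/0.002875 = 354700 d
Unit 2 (fractured basalt): v = 1.06×0.0014/0.09 = 0.01649 m/d, t = 1020/0.01649 = 61860 d
t(sandstone) / t(fractured basalt) = 354700/61860 = 5.73

5.73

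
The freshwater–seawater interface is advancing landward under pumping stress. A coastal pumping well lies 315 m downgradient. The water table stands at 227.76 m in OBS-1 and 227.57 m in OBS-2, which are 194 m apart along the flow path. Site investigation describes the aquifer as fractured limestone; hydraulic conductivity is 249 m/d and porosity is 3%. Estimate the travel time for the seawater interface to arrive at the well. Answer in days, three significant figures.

Hydraulic gradient i = (227.76 − 227.57) / 194 = 0.19 / 194 = 9.794e-4
Specific discharge q = 249 × 9.794e-4 = 0.2439 m/d
Seepage velocity v = q / n = 0.2439 / 0.03 = 8.129 m/d
t = L / v = 315 / 8.129 = 38.75 d

38.8 days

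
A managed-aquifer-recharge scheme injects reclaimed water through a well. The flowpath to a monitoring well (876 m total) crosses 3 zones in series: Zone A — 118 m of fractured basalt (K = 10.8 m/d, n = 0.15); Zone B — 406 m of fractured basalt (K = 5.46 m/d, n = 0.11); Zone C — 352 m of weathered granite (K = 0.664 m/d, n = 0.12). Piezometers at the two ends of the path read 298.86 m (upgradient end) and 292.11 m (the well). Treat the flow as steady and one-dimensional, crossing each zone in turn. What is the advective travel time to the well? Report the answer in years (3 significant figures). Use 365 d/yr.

26.1 years

Total head drop ΔH = 298.86 − 292.11 = 6.75 m
Continuity: the same q passes through each zone, so ΔH = q·Σ(L_j/K_j) — the zones act as resistances in series.
Σ(L/K) = 118/10.8 + 406/5.46 + 352/0.664 = 10.93 + 74.36 + 530.1 = 615.4 d
q = ΔH / Σ(L/K) = 6.75 / 615.4 = 0.01097 m/d (same in every zone)
Zone A: v = q/n = 0.01097/0.15 = 0.07312 m/d → t_A = 118/0.07312 = 1614 d
Zone B: v = q/n = 0.01097/0.11 = 0.09971 m/d → t_B = 406/0.09971 = 4072 d
Zone C: v = q/n = 0.01097/0.12 = 0.09140 m/d → t_C = 352/0.09140 = 3851 d
Total t = 1614 + 4072 + 3851 = 9537 d
   = 9537 / 365 = 26.1 yr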